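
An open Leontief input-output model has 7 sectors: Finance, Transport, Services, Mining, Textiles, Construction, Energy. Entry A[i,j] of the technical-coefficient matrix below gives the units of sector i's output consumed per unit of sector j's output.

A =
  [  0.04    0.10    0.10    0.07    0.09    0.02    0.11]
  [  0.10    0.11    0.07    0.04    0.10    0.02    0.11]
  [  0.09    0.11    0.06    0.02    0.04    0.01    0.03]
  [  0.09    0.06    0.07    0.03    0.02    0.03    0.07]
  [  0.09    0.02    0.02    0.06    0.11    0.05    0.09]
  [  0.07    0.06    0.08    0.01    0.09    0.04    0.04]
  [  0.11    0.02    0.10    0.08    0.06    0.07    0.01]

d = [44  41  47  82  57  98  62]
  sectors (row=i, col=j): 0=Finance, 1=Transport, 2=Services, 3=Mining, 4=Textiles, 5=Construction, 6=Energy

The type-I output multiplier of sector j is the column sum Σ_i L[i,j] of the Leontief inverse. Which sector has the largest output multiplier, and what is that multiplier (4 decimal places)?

Finance (2.0614)

Form M = I − A:
  [  0.96   -0.10   -0.10   -0.07   -0.09   -0.02   -0.11]
  [ -0.10    0.89   -0.07   -0.04   -0.10   -0.02   -0.11]
  [ -0.09   -0.11    0.94   -0.02   -0.04   -0.01   -0.03]
  [ -0.09   -0.06   -0.07    0.97   -0.02   -0.03   -0.07]
  [ -0.09   -0.02   -0.02   -0.06    0.89   -0.05   -0.09]
  [ -0.07   -0.06   -0.08   -0.01   -0.09    0.96   -0.04]
  [ -0.11   -0.02   -0.10   -0.08   -0.06   -0.07    0.99]
Leontief inverse L = M⁻¹:
  [  1.1242    0.1658    0.1669    0.1161    0.1595    0.0532    0.1732]
  [  0.1863    1.1801    0.1422    0.0915    0.1777    0.0553    0.1810]
  [  0.1461    0.1630    1.1087    0.0529    0.0927    0.0304    0.0813]
  [  0.1461    0.1107    0.1212    1.0629    0.0696    0.0519    0.1158]
  [  0.1558    0.0687    0.0762    0.1008    1.1706    0.0801    0.1440]
  [  0.1292    0.1103    0.1284    0.0439    0.1458    1.0635    0.0898]
  [  0.1738    0.0796    0.1569    0.1152    0.1175    0.0943    1.0657]
Total output x = L · d:
  x_0 = 1.1242·44 + 0.1658·41 + 0.1669·47 + 0.1161·82 + 0.1595·57 + 0.0532·98 + 0.1732·62 = 98.6722
  x_1 = 0.1863·44 + 1.1801·41 + 0.1422·47 + 0.0915·82 + 0.1777·57 + 0.0553·98 + 0.1810·62 = 97.5308
  x_2 = 0.1461·44 + 0.1630·41 + 1.1087·47 + 0.0529·82 + 0.0927·57 + 0.0304·98 + 0.0813·62 = 82.8539
  x_3 = 0.1461·44 + 0.1107·41 + 0.1212·47 + 1.0629·82 + 0.0696·57 + 0.0519·98 + 0.1158·62 = 120.0550
  x_4 = 0.1558·44 + 0.0687·41 + 0.0762·47 + 0.1008·82 + 1.1706·57 + 0.0801·98 + 0.1440·62 = 105.0183
  x_5 = 0.1292·44 + 0.1103·41 + 0.1284·47 + 0.0439·82 + 0.1458·57 + 1.0635·98 + 0.0898·62 = 137.9473
  x_6 = 0.1738·44 + 0.0796·41 + 0.1569·47 + 0.1152·82 + 0.1175·57 + 0.0943·98 + 1.0657·62 = 109.7492
Output multipliers (column sums of L):
  Finance: 2.0614
  Transport: 1.8782
  Services: 1.9005
  Mining: 1.5833
  Textiles: 1.9333
  Construction: 1.4287
  Energy: 1.8509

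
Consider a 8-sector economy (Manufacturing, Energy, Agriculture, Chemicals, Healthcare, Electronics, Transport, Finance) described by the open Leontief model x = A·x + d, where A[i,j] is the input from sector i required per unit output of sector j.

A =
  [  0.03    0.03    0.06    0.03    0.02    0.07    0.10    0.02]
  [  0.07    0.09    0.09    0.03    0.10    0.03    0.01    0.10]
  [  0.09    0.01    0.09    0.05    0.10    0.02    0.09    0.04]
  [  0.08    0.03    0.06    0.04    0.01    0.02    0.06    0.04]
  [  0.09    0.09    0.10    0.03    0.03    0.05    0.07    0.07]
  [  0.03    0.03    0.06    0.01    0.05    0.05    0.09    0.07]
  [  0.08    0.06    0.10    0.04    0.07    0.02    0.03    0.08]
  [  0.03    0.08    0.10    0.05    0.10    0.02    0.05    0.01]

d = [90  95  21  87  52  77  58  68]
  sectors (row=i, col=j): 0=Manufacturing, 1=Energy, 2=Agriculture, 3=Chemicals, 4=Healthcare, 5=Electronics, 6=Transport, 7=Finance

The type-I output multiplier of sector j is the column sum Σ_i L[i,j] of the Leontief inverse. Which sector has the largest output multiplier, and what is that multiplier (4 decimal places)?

Form M = I − A:
  [  0.97   -0.03   -0.06   -0.03   -0.02   -0.07   -0.10   -0.02]
  [ -0.07    0.91   -0.09   -0.03   -0.10   -0.03   -0.01   -0.10]
  [ -0.09   -0.01    0.91   -0.05   -0.10   -0.02   -0.09   -0.04]
  [ -0.08   -0.03   -0.06    0.96   -0.01   -0.02   -0.06   -0.04]
  [ -0.09   -0.09   -0.10   -0.03    0.97   -0.05   -0.07   -0.07]
  [ -0.03   -0.03   -0.06   -0.01   -0.05    0.95   -0.09   -0.07]
  [ -0.08   -0.06   -0.10   -0.04   -0.07   -0.02    0.97   -0.08]
  [ -0.03   -0.08   -0.10   -0.05   -0.10   -0.02   -0.05    0.99]
Leontief inverse L = M⁻¹:
  [  1.0724    0.0618    0.1149    0.0532    0.0617    0.0919    0.1411    0.0570]
  [  0.1314    1.1433    0.1724    0.0653    0.1628    0.0640    0.0708    0.1495]
  [  0.1496    0.0546    1.1656    0.0831    0.1520    0.0520    0.1495    0.0855]
  [  0.1182    0.0589    0.1103    1.0627    0.0474    0.0413    0.0996    0.0701]
  [  0.1509    0.1393    0.1814    0.0653    1.0940    0.0836    0.1308    0.1209]
  [  0.0761    0.0686    0.1225    0.0364    0.0979    1.0740    0.1345    0.1086]
  [  0.1366    0.1055    0.1745    0.0729    0.1263    0.0507    1.0870    0.1238]
  [  0.0879    0.1235    0.1703    0.0800    0.1516    0.0480    0.1010    1.0567]
Total output x = L · d:
  x_0 = 1.0724·90 + 0.0618·95 + 0.1149·21 + 0.0532·87 + 0.0617·52 + 0.0919·77 + 0.1411·58 + 0.0570·68 = 131.7648
  x_1 = 0.1314·90 + 1.1433·95 + 0.1724·21 + 0.0653·87 + 0.1628·52 + 0.0640·77 + 0.0708·58 + 0.1495·68 = 157.4098
  x_2 = 0.1496·90 + 0.0546·95 + 1.1656·21 + 0.0831·87 + 0.1520·52 + 0.0520·77 + 0.1495·58 + 0.0855·68 = 76.7473
  x_3 = 0.1182·90 + 0.0589·95 + 0.1103·21 + 1.0627·87 + 0.0474·52 + 0.0413·77 + 0.0996·58 + 0.0701·68 = 127.1860
  x_4 = 0.1509·90 + 0.1393·95 + 0.1814·21 + 0.0653·87 + 1.0940·52 + 0.0836·77 + 0.1308·58 + 0.1209·68 = 115.4441
  x_5 = 0.0761·90 + 0.0686·95 + 0.1225·21 + 0.0364·87 + 0.0979·52 + 1.0740·77 + 0.1345·58 + 0.1086·68 = 122.0740
  x_6 = 0.1366·90 + 0.1055·95 + 0.1745·21 + 0.0729·87 + 0.1263·52 + 0.0507·77 + 1.0870·58 + 0.1238·68 = 114.2560
  x_7 = 0.0879·90 + 0.1235·95 + 0.1703·21 + 0.0800·87 + 0.1516·52 + 0.0480·77 + 0.1010·58 + 1.0567·68 = 119.4732
Output multipliers (column sums of L):
  Manufacturing: 1.9230
  Energy: 1.7556
  Agriculture: 2.2119
  Chemicals: 1.5187
  Healthcare: 1.8937
  Electronics: 1.5056
  Transport: 1.9141
  Finance: 1.7720

Agriculture (2.2119)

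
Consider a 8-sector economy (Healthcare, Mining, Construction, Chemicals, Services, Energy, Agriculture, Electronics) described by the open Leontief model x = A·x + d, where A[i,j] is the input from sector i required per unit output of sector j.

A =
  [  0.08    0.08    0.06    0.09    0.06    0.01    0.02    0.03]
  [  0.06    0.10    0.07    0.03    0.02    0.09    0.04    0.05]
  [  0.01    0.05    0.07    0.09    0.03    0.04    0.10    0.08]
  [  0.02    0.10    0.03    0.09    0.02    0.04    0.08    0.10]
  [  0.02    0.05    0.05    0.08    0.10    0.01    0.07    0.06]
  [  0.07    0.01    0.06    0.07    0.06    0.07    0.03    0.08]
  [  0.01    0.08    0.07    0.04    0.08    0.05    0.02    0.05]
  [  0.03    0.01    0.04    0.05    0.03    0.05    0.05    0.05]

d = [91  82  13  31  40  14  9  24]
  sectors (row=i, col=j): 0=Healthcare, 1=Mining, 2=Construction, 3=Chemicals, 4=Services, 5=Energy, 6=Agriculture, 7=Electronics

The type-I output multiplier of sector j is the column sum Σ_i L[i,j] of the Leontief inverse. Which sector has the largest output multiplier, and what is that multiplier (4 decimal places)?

Form M = I − A:
  [  0.92   -0.08   -0.06   -0.09   -0.06   -0.01   -0.02   -0.03]
  [ -0.06    0.90   -0.07   -0.03   -0.02   -0.09   -0.04   -0.05]
  [ -0.01   -0.05    0.93   -0.09   -0.03   -0.04   -0.10   -0.08]
  [ -0.02   -0.10   -0.03    0.91   -0.02   -0.04   -0.08   -0.10]
  [ -0.02   -0.05   -0.05   -0.08    0.90   -0.01   -0.07   -0.06]
  [ -0.07   -0.01   -0.06   -0.07   -0.06    0.93   -0.03   -0.08]
  [ -0.01   -0.08   -0.07   -0.04   -0.08   -0.05    0.98   -0.05]
  [ -0.03   -0.01   -0.04   -0.05   -0.03   -0.05   -0.05    0.95]
Leontief inverse L = M⁻¹:
  [  1.1084    0.1322    0.1020    0.1428    0.0945    0.0438    0.0622    0.0785]
  [  0.0933    1.1480    0.1170    0.0828    0.0567    0.1311    0.0807    0.1008]
  [  0.0352    0.0999    1.1151    0.1428    0.0675    0.0798    0.1443    0.1339]
  [  0.0494    0.1520    0.0756    1.1414    0.0561    0.0830    0.1225    0.1531]
  [  0.0432    0.0985    0.0917    0.1311    1.1388    0.0438    0.1132    0.1096]
  [  0.0985    0.0540    0.1020    0.1255    0.0983    1.1033    0.0723    0.1307]
  [  0.0345    0.1213    0.1096    0.0865    0.1136    0.0839    1.0599    0.0958]
  [  0.0484    0.0408    0.0694    0.0868    0.0565    0.0744    0.0785    1.0852]
Total output x = L · d:
  x_0 = 1.1084·91 + 0.1322·82 + 0.1020·13 + 0.1428·31 + 0.0945·40 + 0.0438·14 + 0.0622·9 + 0.0785·24 = 124.2952
  x_1 = 0.0933·91 + 1.1480·82 + 0.1170·13 + 0.0828·31 + 0.0567·40 + 0.1311·14 + 0.0807·9 + 0.1008·24 = 113.9657
  x_2 = 0.0352·91 + 0.0999·82 + 1.1151·13 + 0.1428·31 + 0.0675·40 + 0.0798·14 + 0.1443·9 + 0.1339·24 = 38.6523
  x_3 = 0.0494·91 + 0.1520·82 + 0.0756·13 + 1.1414·31 + 0.0561·40 + 0.0830·14 + 0.1225·9 + 0.1531·24 = 61.5097
  x_4 = 0.0432·91 + 0.0985·82 + 0.0917·13 + 0.1311·31 + 1.1388·40 + 0.0438·14 + 0.1132·9 + 0.1096·24 = 67.0793
  x_5 = 0.0985·91 + 0.0540·82 + 0.1020·13 + 0.1255·31 + 0.0983·40 + 1.1033·14 + 0.0723·9 + 0.1307·24 = 41.7679
  x_6 = 0.0345·91 + 0.1213·82 + 0.1096·13 + 0.0865·31 + 0.1136·40 + 0.0839·14 + 1.0599·9 + 0.0958·24 = 34.7458
  x_7 = 0.0484·91 + 0.0408·82 + 0.0694·13 + 0.0868·31 + 0.0565·40 + 0.0744·14 + 0.0785·9 + 1.0852·24 = 41.3981
Output multipliers (column sums of L):
  Healthcare: 1.5109
  Mining: 1.8467
  Construction: 1.7824
  Chemicals: 1.9397
  Services: 1.6820
  Energy: 1.6431
  Agriculture: 1.7336
  Electronics: 1.8877

Chemicals (1.9397)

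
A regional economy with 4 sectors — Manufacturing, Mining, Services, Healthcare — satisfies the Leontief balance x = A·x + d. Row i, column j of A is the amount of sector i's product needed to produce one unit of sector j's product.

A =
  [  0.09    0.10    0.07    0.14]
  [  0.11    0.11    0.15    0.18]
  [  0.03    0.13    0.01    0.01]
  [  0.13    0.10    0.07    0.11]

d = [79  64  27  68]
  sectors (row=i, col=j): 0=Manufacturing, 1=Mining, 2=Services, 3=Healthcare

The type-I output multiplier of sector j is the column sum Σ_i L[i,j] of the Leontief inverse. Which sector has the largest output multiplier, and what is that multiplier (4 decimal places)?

Healthcare (1.7408)

Form M = I − A:
  [  0.91   -0.10   -0.07   -0.14]
  [ -0.11    0.89   -0.15   -0.18]
  [ -0.03   -0.13    0.99   -0.01]
  [ -0.13   -0.10   -0.07    0.89]
Leontief inverse L = M⁻¹:
  [  1.1549    0.1722    0.1232    0.2179]
  [  0.1927    1.2080    0.2162    0.2771]
  [  0.0623    0.1656    1.0435    0.0550]
  [  0.1952    0.1739    0.1244    1.1909]
Total output x = L · d:
  x_0 = 1.1549·79 + 0.1722·64 + 0.1232·27 + 0.2179·68 = 120.4028
  x_1 = 0.1927·79 + 1.2080·64 + 0.2162·27 + 0.2771·68 = 117.2133
  x_2 = 0.0623·79 + 0.1656·64 + 1.0435·27 + 0.0550·68 = 47.4331
  x_3 = 0.1952·79 + 0.1739·64 + 0.1244·27 + 1.1909·68 = 110.8921
Output multipliers (column sums of L):
  Manufacturing: 1.6052
  Mining: 1.7197
  Services: 1.5072
  Healthcare: 1.7408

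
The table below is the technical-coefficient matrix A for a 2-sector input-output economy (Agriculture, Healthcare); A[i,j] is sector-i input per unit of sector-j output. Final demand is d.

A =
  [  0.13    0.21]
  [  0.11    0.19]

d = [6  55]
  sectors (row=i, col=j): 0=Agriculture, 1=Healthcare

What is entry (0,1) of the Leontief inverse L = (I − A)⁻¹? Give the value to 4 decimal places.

L[0,1] = 0.3081

Form M = I − A:
  [  0.87   -0.21]
  [ -0.11    0.81]
Leontief inverse L = M⁻¹:
  [  1.1884    0.3081]
  [  0.1614    1.2764]
Total output x = L · d:
  x_0 = 1.1884·6 + 0.3081·55 = 24.0757
  x_1 = 0.1614·6 + 1.2764·55 = 71.1708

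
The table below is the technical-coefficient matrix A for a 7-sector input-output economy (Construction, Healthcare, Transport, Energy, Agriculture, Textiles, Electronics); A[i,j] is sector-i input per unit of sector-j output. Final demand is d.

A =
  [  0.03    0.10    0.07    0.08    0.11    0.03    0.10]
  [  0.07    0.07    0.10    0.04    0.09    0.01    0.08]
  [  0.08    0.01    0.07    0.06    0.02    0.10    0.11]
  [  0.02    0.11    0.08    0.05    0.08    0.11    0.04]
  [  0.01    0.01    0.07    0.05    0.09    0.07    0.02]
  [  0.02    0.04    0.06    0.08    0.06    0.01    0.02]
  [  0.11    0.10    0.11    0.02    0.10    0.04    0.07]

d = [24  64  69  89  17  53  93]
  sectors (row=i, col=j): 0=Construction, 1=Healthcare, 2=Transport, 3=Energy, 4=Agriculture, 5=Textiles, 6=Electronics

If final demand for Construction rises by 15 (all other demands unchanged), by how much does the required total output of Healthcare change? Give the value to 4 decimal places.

Form M = I − A:
  [  0.97   -0.10   -0.07   -0.08   -0.11   -0.03   -0.10]
  [ -0.07    0.93   -0.10   -0.04   -0.09   -0.01   -0.08]
  [ -0.08   -0.01    0.93   -0.06   -0.02   -0.10   -0.11]
  [ -0.02   -0.11   -0.08    0.95   -0.08   -0.11   -0.04]
  [ -0.01   -0.01   -0.07   -0.05    0.91   -0.07   -0.02]
  [ -0.02   -0.04   -0.06   -0.08   -0.06    0.99   -0.02]
  [ -0.11   -0.10   -0.11   -0.02   -0.10   -0.04    0.93]
Leontief inverse L = M⁻¹:
  [  1.0783    0.1549    0.1464    0.1264    0.1828    0.0824    0.1577]
  [  0.1144    1.1180    0.1674    0.0831    0.1542    0.0573    0.1364]
  [  0.1224    0.0622    1.1347    0.1044    0.0823    0.1429    0.1621]
  [  0.0609    0.1557    0.1470    1.0960    0.1425    0.1538    0.0908]
  [  0.0328    0.0361    0.1107    0.0804    1.1282    0.1033    0.0497]
  [  0.0440    0.0700    0.1009    0.1071    0.0984    1.0433    0.0518]
  [  0.1610    0.1561    0.1889    0.0731    0.1765    0.0921    1.1373]
Total output x = L · d:
  x_0 = 1.0783·24 + 0.1549·64 + 0.1464·69 + 0.1264·89 + 0.1828·17 + 0.0824·53 + 0.1577·93 = 79.2936
  x_1 = 0.1144·24 + 1.1180·64 + 0.1674·69 + 0.0831·89 + 0.1542·17 + 0.0573·53 + 0.1364·93 = 111.5883
  x_2 = 0.1224·24 + 0.0622·64 + 1.1347·69 + 0.1044·89 + 0.0823·17 + 0.1429·53 + 0.1621·93 = 118.5457
  x_3 = 0.0609·24 + 0.1557·64 + 0.1470·69 + 1.0960·89 + 0.1425·17 + 0.1538·53 + 0.0908·93 = 138.1261
  x_4 = 0.0328·24 + 0.0361·64 + 0.1107·69 + 0.0804·89 + 1.1282·17 + 0.1033·53 + 0.0497·93 = 47.1668
  x_5 = 0.0440·24 + 0.0700·64 + 0.1009·69 + 0.1071·89 + 0.0984·17 + 1.0433·53 + 0.0518·93 = 83.8214
  x_6 = 0.1610·24 + 0.1561·64 + 0.1889·69 + 0.0731·89 + 0.1765·17 + 0.0921·53 + 1.1373·93 = 147.0465
Δx_1 = L[1,0] · Δd_0 = 0.1144 · 15 = 1.7166

1.7166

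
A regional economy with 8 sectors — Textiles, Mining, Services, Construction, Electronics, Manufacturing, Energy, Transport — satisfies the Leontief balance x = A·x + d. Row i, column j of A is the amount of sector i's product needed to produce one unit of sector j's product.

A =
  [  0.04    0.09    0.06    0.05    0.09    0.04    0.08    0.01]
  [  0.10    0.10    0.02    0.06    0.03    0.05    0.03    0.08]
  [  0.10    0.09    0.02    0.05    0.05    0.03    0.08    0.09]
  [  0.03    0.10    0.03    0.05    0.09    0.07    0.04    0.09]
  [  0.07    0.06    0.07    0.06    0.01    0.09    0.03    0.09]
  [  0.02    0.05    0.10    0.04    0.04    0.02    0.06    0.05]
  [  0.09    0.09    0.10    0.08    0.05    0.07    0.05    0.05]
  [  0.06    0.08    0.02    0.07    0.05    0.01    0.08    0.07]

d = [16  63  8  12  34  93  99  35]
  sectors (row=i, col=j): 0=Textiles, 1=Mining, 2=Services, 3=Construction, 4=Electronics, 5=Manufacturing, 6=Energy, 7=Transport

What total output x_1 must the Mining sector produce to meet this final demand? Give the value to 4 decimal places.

102.1273

Form M = I − A:
  [  0.96   -0.09   -0.06   -0.05   -0.09   -0.04   -0.08   -0.01]
  [ -0.10    0.90   -0.02   -0.06   -0.03   -0.05   -0.03   -0.08]
  [ -0.10   -0.09    0.98   -0.05   -0.05   -0.03   -0.08   -0.09]
  [ -0.03   -0.10   -0.03    0.95   -0.09   -0.07   -0.04   -0.09]
  [ -0.07   -0.06   -0.07   -0.06    0.99   -0.09   -0.03   -0.09]
  [ -0.02   -0.05   -0.10   -0.04   -0.04    0.98   -0.06   -0.05]
  [ -0.09   -0.09   -0.10   -0.08   -0.05   -0.07    0.95   -0.05]
  [ -0.06   -0.08   -0.02   -0.07   -0.05   -0.01   -0.08    0.93]
Leontief inverse L = M⁻¹:
  [  1.1009    0.1646    0.1065    0.1018    0.1331    0.0859    0.1267    0.0705]
  [  0.1560    1.1756    0.0627    0.1112    0.0777    0.0904    0.0799    0.1363]
  [  0.1639    0.1733    1.0692    0.1080    0.1015    0.0765    0.1347    0.1518]
  [  0.0915    0.1778    0.0768    1.1051    0.1351    0.1146    0.0909    0.1548]
  [  0.1265    0.1357    0.1141    0.1115    1.0585    0.1282    0.0833    0.1487]
  [  0.0719    0.1129    0.1349    0.0833    0.0772    1.0546    0.1021    0.1013]
  [  0.1621    0.1837    0.1542    0.1430    0.1084    0.1216    1.1126    0.1232]
  [  0.1164    0.1532    0.0619    0.1208    0.0947    0.0523    0.1261    1.1261]
Total output x = L · d:
  x_0 = 1.1009·16 + 0.1646·63 + 0.1065·8 + 0.1018·12 + 0.1331·34 + 0.0859·93 + 0.1267·99 + 0.0705·35 = 57.5848
  x_1 = 0.1560·16 + 1.1756·63 + 0.0627·8 + 0.1112·12 + 0.0777·34 + 0.0904·93 + 0.0799·99 + 0.1363·35 = 102.1273
  x_2 = 0.1639·16 + 0.1733·63 + 1.0692·8 + 0.1080·12 + 0.1015·34 + 0.0765·93 + 0.1347·99 + 0.1518·35 = 52.5965
  x_3 = 0.0915·16 + 0.1778·63 + 0.0768·8 + 1.1051·12 + 0.1351·34 + 0.1146·93 + 0.0909·99 + 0.1548·35 = 56.2051
  x_4 = 0.1265·16 + 0.1357·63 + 0.1141·8 + 0.1115·12 + 1.0585·34 + 0.1282·93 + 0.0833·99 + 0.1487·35 = 74.1829
  x_5 = 0.0719·16 + 0.1129·63 + 0.1349·8 + 0.0833·12 + 0.0772·34 + 1.0546·93 + 0.1021·99 + 0.1013·35 = 124.6928
  x_6 = 0.1621·16 + 0.1837·63 + 0.1542·8 + 0.1430·12 + 0.1084·34 + 0.1216·93 + 1.1126·99 + 0.1232·35 = 146.5678
  x_7 = 0.1164·16 + 0.1532·63 + 0.0619·8 + 0.1208·12 + 0.0947·34 + 0.0523·93 + 0.1261·99 + 1.1261·35 = 73.4334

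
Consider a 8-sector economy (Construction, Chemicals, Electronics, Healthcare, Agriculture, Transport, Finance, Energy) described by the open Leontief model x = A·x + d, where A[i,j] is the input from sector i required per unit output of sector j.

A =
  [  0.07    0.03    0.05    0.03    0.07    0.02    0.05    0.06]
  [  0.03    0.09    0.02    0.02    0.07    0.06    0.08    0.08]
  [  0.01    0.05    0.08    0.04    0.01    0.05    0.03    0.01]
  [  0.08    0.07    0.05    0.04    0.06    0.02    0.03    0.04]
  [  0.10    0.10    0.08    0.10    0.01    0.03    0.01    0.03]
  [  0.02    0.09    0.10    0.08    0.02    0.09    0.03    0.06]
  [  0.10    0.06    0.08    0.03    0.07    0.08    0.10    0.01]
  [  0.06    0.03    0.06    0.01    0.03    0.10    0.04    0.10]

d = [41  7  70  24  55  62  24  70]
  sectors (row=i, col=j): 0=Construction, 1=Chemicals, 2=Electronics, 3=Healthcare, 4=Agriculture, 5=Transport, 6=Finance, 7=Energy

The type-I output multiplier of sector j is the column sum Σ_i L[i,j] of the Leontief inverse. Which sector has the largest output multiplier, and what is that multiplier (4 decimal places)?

Chemicals (1.9007)

Form M = I − A:
  [  0.93   -0.03   -0.05   -0.03   -0.07   -0.02   -0.05   -0.06]
  [ -0.03    0.91   -0.02   -0.02   -0.07   -0.06   -0.08   -0.08]
  [ -0.01   -0.05    0.92   -0.04   -0.01   -0.05   -0.03   -0.01]
  [ -0.08   -0.07   -0.05    0.96   -0.06   -0.02   -0.03   -0.04]
  [ -0.10   -0.10   -0.08   -0.10    0.99   -0.03   -0.01   -0.03]
  [ -0.02   -0.09   -0.10   -0.08   -0.02    0.91   -0.03   -0.06]
  [ -0.10   -0.06   -0.08   -0.03   -0.07   -0.08    0.90   -0.01]
  [ -0.06   -0.03   -0.06   -0.01   -0.03   -0.10   -0.04    0.90]
Leontief inverse L = M⁻¹:
  [  1.1098    0.0707    0.0925    0.0583    0.0975    0.0557    0.0800    0.0917]
  [  0.0768    1.1439    0.0715    0.0543    0.1047    0.1097    0.1204    0.1221]
  [  0.0323    0.0821    1.1113    0.0605    0.0292    0.0775    0.0525    0.0312]
  [  0.1187    0.1128    0.0909    1.0681    0.0897    0.0550    0.0614    0.0738]
  [  0.1408    0.1487    0.1250    0.1296    1.0465    0.0689    0.0465    0.0697]
  [  0.0606    0.1459    0.1540    0.1152    0.0541    1.1399    0.0685    0.1024]
  [  0.1527    0.1205    0.1415    0.0719    0.1103    0.1306    1.1453    0.0508]
  [  0.0982    0.0761    0.1112    0.0419    0.0587    0.1479    0.0736    1.1402]
Total output x = L · d:
  x_0 = 1.1098·41 + 0.0707·7 + 0.0925·70 + 0.0583·24 + 0.0975·55 + 0.0557·62 + 0.0800·24 + 0.0917·70 = 71.0259
  x_1 = 0.0768·41 + 1.1439·7 + 0.0715·70 + 0.0543·24 + 0.1047·55 + 0.1097·62 + 0.1204·24 + 0.1221·70 = 41.4610
  x_2 = 0.0323·41 + 0.0821·7 + 1.1113·70 + 0.0605·24 + 0.0292·55 + 0.0775·62 + 0.0525·24 + 0.0312·70 = 91.0000
  x_3 = 0.1187·41 + 0.1128·7 + 0.0909·70 + 1.0681·24 + 0.0897·55 + 0.0550·62 + 0.0614·24 + 0.0738·70 = 52.6308
  x_4 = 0.1408·41 + 0.1487·7 + 0.1250·70 + 0.1296·24 + 1.0465·55 + 0.0689·62 + 0.0465·24 + 0.0697·70 = 86.5011
  x_5 = 0.0606·41 + 0.1459·7 + 0.1540·70 + 0.1152·24 + 0.0541·55 + 1.1399·62 + 0.0685·24 + 0.1024·70 = 99.5056
  x_6 = 0.1527·41 + 0.1205·7 + 0.1415·70 + 0.0719·24 + 0.1103·55 + 0.1306·62 + 1.1453·24 + 0.0508·70 = 63.9311
  x_7 = 0.0982·41 + 0.0761·7 + 0.1112·70 + 0.0419·24 + 0.0587·55 + 0.1479·62 + 0.0736·24 + 1.1402·70 = 107.3273
Output multipliers (column sums of L):
  Construction: 1.7898
  Chemicals: 1.9007
  Electronics: 1.8978
  Healthcare: 1.5998
  Agriculture: 1.5907
  Transport: 1.7851
  Finance: 1.6480
  Energy: 1.6819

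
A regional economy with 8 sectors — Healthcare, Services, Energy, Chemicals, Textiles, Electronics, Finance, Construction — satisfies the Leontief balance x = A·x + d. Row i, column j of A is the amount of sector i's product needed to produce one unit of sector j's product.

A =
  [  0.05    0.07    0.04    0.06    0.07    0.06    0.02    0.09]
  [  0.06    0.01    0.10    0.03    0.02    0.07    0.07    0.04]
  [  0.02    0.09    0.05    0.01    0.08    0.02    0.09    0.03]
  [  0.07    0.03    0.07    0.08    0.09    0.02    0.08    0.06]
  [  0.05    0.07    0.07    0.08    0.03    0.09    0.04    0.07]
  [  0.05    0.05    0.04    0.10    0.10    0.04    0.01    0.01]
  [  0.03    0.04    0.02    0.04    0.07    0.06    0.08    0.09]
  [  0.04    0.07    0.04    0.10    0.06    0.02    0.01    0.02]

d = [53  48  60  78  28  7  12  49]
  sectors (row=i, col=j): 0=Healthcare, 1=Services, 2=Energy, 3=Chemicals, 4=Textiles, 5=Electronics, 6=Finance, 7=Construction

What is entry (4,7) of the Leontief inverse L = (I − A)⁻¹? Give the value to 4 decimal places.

L[4,7] = 0.1118

Form M = I − A:
  [  0.95   -0.07   -0.04   -0.06   -0.07   -0.06   -0.02   -0.09]
  [ -0.06    0.99   -0.10   -0.03   -0.02   -0.07   -0.07   -0.04]
  [ -0.02   -0.09    0.95   -0.01   -0.08   -0.02   -0.09   -0.03]
  [ -0.07   -0.03   -0.07    0.92   -0.09   -0.02   -0.08   -0.06]
  [ -0.05   -0.07   -0.07   -0.08    0.97   -0.09   -0.04   -0.07]
  [ -0.05   -0.05   -0.04   -0.10   -0.10    0.96   -0.01   -0.01]
  [ -0.03   -0.04   -0.02   -0.04   -0.07   -0.06    0.92   -0.09]
  [ -0.04   -0.07   -0.04   -0.10   -0.06   -0.02   -0.01    0.98]
Leontief inverse L = M⁻¹:
  [  1.0887    0.1132    0.0858    0.1134    0.1208    0.0981    0.0583    0.1292]
  [  0.0899    1.0504    0.1343    0.0713    0.0686    0.1011    0.1061    0.0753]
  [  0.0505    0.1252    1.0882    0.0486    0.1197    0.0566    0.1279    0.0669]
  [  0.1108    0.0793    0.1174    1.1350    0.1470    0.0628    0.1269    0.1093]
  [  0.0913    0.1161    0.1182    0.1355    1.0885    0.1291    0.0841    0.1118]
  [  0.0860    0.0881    0.0828    0.1464    0.1458    1.0759    0.0480    0.0488]
  [  0.0649    0.0801    0.0595    0.0907    0.1181    0.0965    1.1158    0.1285]
  [  0.0722    0.1026    0.0790    0.1397    0.1005    0.0508    0.0456    1.0541]
Total output x = L · d:
  x_0 = 1.0887·53 + 0.1132·48 + 0.0858·60 + 0.1134·78 + 0.1208·28 + 0.0981·7 + 0.0583·12 + 0.1292·49 = 88.2251
  x_1 = 0.0899·53 + 1.0504·48 + 0.1343·60 + 0.0713·78 + 0.0686·28 + 0.1011·7 + 0.1061·12 + 0.0753·49 = 76.3954
  x_2 = 0.0505·53 + 0.1252·48 + 1.0882·60 + 0.0486·78 + 0.1197·28 + 0.0566·7 + 0.1279·12 + 0.0669·49 = 86.3311
  x_3 = 0.1108·53 + 0.0793·48 + 0.1174·60 + 1.1350·78 + 0.1470·28 + 0.0628·7 + 0.1269·12 + 0.1093·49 = 116.6897
  x_4 = 0.0913·53 + 0.1161·48 + 0.1182·60 + 0.1355·78 + 1.0885·28 + 0.1291·7 + 0.0841·12 + 0.1118·49 = 65.9406
  x_5 = 0.0860·53 + 0.0881·48 + 0.0828·60 + 0.1464·78 + 0.1458·28 + 1.0759·7 + 0.0480·12 + 0.0488·49 = 39.7510
  x_6 = 0.0649·53 + 0.0801·48 + 0.0595·60 + 0.0907·78 + 0.1181·28 + 0.0965·7 + 1.1158·12 + 0.1285·49 = 41.6046
  x_7 = 0.0722·53 + 0.1026·48 + 0.0790·60 + 0.1397·78 + 0.1005·28 + 0.0508·7 + 0.0456·12 + 1.0541·49 = 79.7616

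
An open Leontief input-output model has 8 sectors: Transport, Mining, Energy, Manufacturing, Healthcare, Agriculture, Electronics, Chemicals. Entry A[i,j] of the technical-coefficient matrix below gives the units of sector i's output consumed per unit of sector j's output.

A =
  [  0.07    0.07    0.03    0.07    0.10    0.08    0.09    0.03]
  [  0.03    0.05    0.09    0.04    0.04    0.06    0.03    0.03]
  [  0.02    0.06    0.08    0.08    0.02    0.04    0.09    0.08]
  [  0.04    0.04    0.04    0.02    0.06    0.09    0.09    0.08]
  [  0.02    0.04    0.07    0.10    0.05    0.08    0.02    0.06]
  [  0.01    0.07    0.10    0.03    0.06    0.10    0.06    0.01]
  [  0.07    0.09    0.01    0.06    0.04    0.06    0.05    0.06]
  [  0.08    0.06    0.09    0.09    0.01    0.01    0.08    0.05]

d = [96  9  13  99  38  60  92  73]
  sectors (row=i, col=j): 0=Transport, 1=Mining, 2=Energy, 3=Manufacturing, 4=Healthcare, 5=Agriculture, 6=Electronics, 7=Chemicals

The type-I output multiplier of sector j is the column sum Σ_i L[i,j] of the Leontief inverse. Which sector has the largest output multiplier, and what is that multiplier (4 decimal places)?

Form M = I − A:
  [  0.93   -0.07   -0.03   -0.07   -0.10   -0.08   -0.09   -0.03]
  [ -0.03    0.95   -0.09   -0.04   -0.04   -0.06   -0.03   -0.03]
  [ -0.02   -0.06    0.92   -0.08   -0.02   -0.04   -0.09   -0.08]
  [ -0.04   -0.04   -0.04    0.98   -0.06   -0.09   -0.09   -0.08]
  [ -0.02   -0.04   -0.07   -0.10    0.95   -0.08   -0.02   -0.06]
  [ -0.01   -0.07   -0.10   -0.03   -0.06    0.90   -0.06   -0.01]
  [ -0.07   -0.09   -0.01   -0.06   -0.04   -0.06    0.95   -0.06]
  [ -0.08   -0.06   -0.09   -0.09   -0.01   -0.01   -0.08    0.95]
Leontief inverse L = M⁻¹:
  [  1.1096    0.1291    0.0910    0.1279    0.1487    0.1481    0.1490    0.0779]
  [  0.0552    1.0903    0.1356    0.0803    0.0700    0.1035    0.0736    0.0645]
  [  0.0576    0.1123    1.1337    0.1303    0.0562    0.0922    0.1463    0.1256]
  [  0.0757    0.0924    0.0944    1.0714    0.0978    0.1437    0.1418    0.1201]
  [  0.0508    0.0866    0.1243    0.1460    1.0860    0.1329    0.0730    0.1017]
  [  0.0372    0.1180    0.1546    0.0762    0.0948    1.1530    0.1081    0.0493]
  [  0.1044    0.1380    0.0613    0.1059    0.0793    0.1132    1.0998    0.0974]
  [  0.1193    0.1129    0.1407    0.1409    0.0506    0.0644    0.1390    1.0963]
Total output x = L · d:
  x_0 = 1.1096·96 + 0.1291·9 + 0.0910·13 + 0.1279·99 + 0.1487·38 + 0.1481·60 + 0.1490·92 + 0.0779·73 = 155.4626
  x_1 = 0.0552·96 + 1.0903·9 + 0.1356·13 + 0.0803·99 + 0.0700·38 + 0.1035·60 + 0.0736·92 + 0.0645·73 = 45.1670
  x_2 = 0.0576·96 + 0.1123·9 + 1.1337·13 + 0.1303·99 + 0.0562·38 + 0.0922·60 + 0.1463·92 + 0.1256·73 = 64.4708
  x_3 = 0.0757·96 + 0.0924·9 + 0.0944·13 + 1.0714·99 + 0.0978·38 + 0.1437·60 + 0.1418·92 + 0.1201·73 = 149.5546
  x_4 = 0.0508·96 + 0.0866·9 + 0.1243·13 + 0.1460·99 + 1.0860·38 + 0.1329·60 + 0.0730·92 + 0.1017·73 = 85.1053
  x_5 = 0.0372·96 + 0.1180·9 + 0.1546·13 + 0.0762·99 + 0.0948·38 + 1.1530·60 + 0.1081·92 + 0.0493·73 = 100.5151
  x_6 = 0.1044·96 + 0.1380·9 + 0.0613·13 + 0.1059·99 + 0.0793·38 + 0.1132·60 + 1.0998·92 + 0.0974·73 = 140.6443
  x_7 = 0.1193·96 + 0.1129·9 + 0.1407·13 + 0.1409·99 + 0.0506·38 + 0.0644·60 + 0.1390·92 + 1.0963·73 = 126.8601
Output multipliers (column sums of L):
  Transport: 1.6099
  Mining: 1.8796
  Energy: 1.9357
  Manufacturing: 1.8790
  Healthcare: 1.6834
  Agriculture: 1.9510
  Electronics: 1.9305
  Chemicals: 1.7328

Agriculture (1.9510)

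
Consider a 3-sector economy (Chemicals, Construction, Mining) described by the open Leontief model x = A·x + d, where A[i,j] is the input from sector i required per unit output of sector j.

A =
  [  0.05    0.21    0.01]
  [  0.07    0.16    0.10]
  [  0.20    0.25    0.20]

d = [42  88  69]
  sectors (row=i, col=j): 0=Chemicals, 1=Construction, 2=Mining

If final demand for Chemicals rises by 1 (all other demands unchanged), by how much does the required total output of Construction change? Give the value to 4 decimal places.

0.1273

Form M = I − A:
  [  0.95   -0.21   -0.01]
  [ -0.07    0.84   -0.10]
  [ -0.20   -0.25    0.80]
Leontief inverse L = M⁻¹:
  [  1.0841    0.2857    0.0493]
  [  0.1273    1.2700    0.1603]
  [  0.3108    0.4683    1.3124]
Total output x = L · d:
  x_0 = 1.0841·42 + 0.2857·88 + 0.0493·69 = 74.0684
  x_1 = 0.1273·42 + 1.2700·88 + 0.1603·69 = 128.1750
  x_2 = 0.3108·42 + 0.4683·88 + 1.3124·69 = 144.8218
Δx_1 = L[1,0] · Δd_0 = 0.1273 · 1 = 0.1273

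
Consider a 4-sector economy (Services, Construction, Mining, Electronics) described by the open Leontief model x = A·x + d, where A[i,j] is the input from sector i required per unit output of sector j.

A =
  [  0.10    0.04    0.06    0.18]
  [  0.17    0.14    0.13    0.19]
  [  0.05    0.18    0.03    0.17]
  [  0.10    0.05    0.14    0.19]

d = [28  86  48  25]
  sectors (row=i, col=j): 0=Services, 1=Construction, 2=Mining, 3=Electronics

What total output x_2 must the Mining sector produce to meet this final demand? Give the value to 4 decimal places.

88.7391

Form M = I − A:
  [  0.90   -0.04   -0.06   -0.18]
  [ -0.17    0.86   -0.13   -0.19]
  [ -0.05   -0.18    0.97   -0.17]
  [ -0.10   -0.05   -0.14    0.81]
Leontief inverse L = M⁻¹:
  [  1.1719    0.1000    0.1308    0.3113]
  [  0.2957    1.2518    0.2454    0.4108]
  [  0.1483    0.2611    1.1227    0.3298]
  [  0.1886    0.1347    0.2253    1.3554]
Total output x = L · d:
  x_0 = 1.1719·28 + 0.1000·86 + 0.1308·48 + 0.3113·25 = 55.4731
  x_1 = 0.2957·28 + 1.2518·86 + 0.2454·48 + 0.4108·25 = 137.9818
  x_2 = 0.1483·28 + 0.2611·86 + 1.1227·48 + 0.3298·25 = 88.7391
  x_3 = 0.1886·28 + 0.1347·86 + 0.2253·48 + 1.3554·25 = 61.5677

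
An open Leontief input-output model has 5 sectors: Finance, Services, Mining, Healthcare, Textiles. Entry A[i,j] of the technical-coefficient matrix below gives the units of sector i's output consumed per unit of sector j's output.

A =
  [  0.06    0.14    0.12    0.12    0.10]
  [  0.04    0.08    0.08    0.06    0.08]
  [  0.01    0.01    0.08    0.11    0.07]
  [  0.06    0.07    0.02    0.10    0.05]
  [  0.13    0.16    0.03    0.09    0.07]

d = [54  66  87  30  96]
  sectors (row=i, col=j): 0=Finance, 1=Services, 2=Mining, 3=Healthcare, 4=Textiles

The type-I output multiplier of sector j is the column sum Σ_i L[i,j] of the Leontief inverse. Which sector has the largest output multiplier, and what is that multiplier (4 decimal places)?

Form M = I − A:
  [  0.94   -0.14   -0.12   -0.12   -0.10]
  [ -0.04    0.92   -0.08   -0.06   -0.08]
  [ -0.01   -0.01    0.92   -0.11   -0.07]
  [ -0.06   -0.07   -0.02    0.90   -0.05]
  [ -0.13   -0.16   -0.03   -0.09    0.93]
Leontief inverse L = M⁻¹:
  [  1.1098    0.2140    0.1730    0.1995    0.1615]
  [  0.0728    1.1285    0.1139    0.1108    0.1194]
  [  0.0372    0.0465    1.1024    0.1527    0.0992]
  [  0.0903    0.1162    0.0496    1.1455    0.0850]
  [  0.1776    0.2368    0.0841    0.1627    1.1298]
Total output x = L · d:
  x_0 = 1.1098·54 + 0.2140·66 + 0.1730·87 + 0.1995·30 + 0.1615·96 = 110.5978
  x_1 = 0.0728·54 + 1.1285·66 + 0.1139·87 + 0.1108·30 + 0.1194·96 = 103.1144
  x_2 = 0.0372·54 + 0.0465·66 + 1.1024·87 + 0.1527·30 + 0.0992·96 = 115.0890
  x_3 = 0.0903·54 + 0.1162·66 + 0.0496·87 + 1.1455·30 + 0.0850·96 = 59.3888
  x_4 = 0.1776·54 + 0.2368·66 + 0.0841·87 + 0.1627·30 + 1.1298·96 = 145.8857
Output multipliers (column sums of L):
  Finance: 1.4878
  Services: 1.7421
  Mining: 1.5230
  Healthcare: 1.7713
  Textiles: 1.5950

Healthcare (1.7713)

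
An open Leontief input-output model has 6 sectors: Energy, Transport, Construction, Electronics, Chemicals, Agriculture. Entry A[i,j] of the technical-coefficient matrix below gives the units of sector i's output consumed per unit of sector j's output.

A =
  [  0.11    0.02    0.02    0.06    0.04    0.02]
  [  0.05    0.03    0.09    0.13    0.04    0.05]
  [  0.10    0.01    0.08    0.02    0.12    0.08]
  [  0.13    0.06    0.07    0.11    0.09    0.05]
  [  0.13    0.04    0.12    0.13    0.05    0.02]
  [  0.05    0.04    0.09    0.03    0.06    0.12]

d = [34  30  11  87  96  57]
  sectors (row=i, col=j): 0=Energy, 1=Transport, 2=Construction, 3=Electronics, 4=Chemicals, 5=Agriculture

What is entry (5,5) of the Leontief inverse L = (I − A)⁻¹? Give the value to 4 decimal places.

Form M = I − A:
  [  0.89   -0.02   -0.02   -0.06   -0.04   -0.02]
  [ -0.05    0.97   -0.09   -0.13   -0.04   -0.05]
  [ -0.10   -0.01    0.92   -0.02   -0.12   -0.08]
  [ -0.13   -0.06   -0.07    0.89   -0.09   -0.05]
  [ -0.13   -0.04   -0.12   -0.13    0.95   -0.02]
  [ -0.05   -0.04   -0.09   -0.03   -0.06    0.88]
Leontief inverse L = M⁻¹:
  [  1.1571    0.0347    0.0485    0.0954    0.0679    0.0396]
  [  0.1193    1.0533    0.1397    0.1811    0.0897    0.0876]
  [  0.1698    0.0311    1.1319    0.0695    0.1654    0.1162]
  [  0.2186    0.0886    0.1313    1.1788    0.1470    0.0923]
  [  0.2170    0.0664    0.1764    0.1923    1.1089    0.0609]
  [  0.1108    0.0606    0.1414    0.0741    0.1055    1.1618]
Total output x = L · d:
  x_0 = 1.1571·34 + 0.0347·30 + 0.0485·11 + 0.0954·87 + 0.0679·96 + 0.0396·57 = 57.9894
  x_1 = 0.1193·34 + 1.0533·30 + 0.1397·11 + 0.1811·87 + 0.0897·96 + 0.0876·57 = 66.5552
  x_2 = 0.1698·34 + 0.0311·30 + 1.1319·11 + 0.0695·87 + 0.1654·96 + 0.1162·57 = 47.7009
  x_3 = 0.2186·34 + 0.0886·30 + 0.1313·11 + 1.1788·87 + 0.1470·96 + 0.0923·57 = 133.4663
  x_4 = 0.2170·34 + 0.0664·30 + 0.1764·11 + 0.1923·87 + 1.1089·96 + 0.0609·57 = 137.9728
  x_5 = 0.1108·34 + 0.0606·30 + 0.1414·11 + 0.0741·87 + 0.1055·96 + 1.1618·57 = 89.9285

L[5,5] = 1.1618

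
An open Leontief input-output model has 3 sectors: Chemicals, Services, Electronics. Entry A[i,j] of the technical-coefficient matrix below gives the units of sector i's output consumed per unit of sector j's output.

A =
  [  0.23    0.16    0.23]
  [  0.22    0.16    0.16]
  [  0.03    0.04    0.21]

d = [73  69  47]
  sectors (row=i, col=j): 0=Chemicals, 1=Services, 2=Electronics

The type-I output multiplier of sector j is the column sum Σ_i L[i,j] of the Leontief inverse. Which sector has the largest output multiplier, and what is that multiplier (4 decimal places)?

Electronics (2.1382)

Form M = I − A:
  [  0.77   -0.16   -0.23]
  [ -0.22    0.84   -0.16]
  [ -0.03   -0.04    0.79]
Leontief inverse L = M⁻¹:
  [  1.3993    0.2887    0.4659]
  [  0.3803    1.2805    0.3701]
  [  0.0724    0.0758    1.3023]
Total output x = L · d:
  x_0 = 1.3993·73 + 0.2887·69 + 0.4659·47 = 143.9708
  x_1 = 0.3803·73 + 1.2805·69 + 0.3701·47 = 133.5106
  x_2 = 0.0724·73 + 0.0758·69 + 1.3023·47 = 71.7209
Output multipliers (column sums of L):
  Chemicals: 1.8520
  Services: 1.6451
  Electronics: 2.1382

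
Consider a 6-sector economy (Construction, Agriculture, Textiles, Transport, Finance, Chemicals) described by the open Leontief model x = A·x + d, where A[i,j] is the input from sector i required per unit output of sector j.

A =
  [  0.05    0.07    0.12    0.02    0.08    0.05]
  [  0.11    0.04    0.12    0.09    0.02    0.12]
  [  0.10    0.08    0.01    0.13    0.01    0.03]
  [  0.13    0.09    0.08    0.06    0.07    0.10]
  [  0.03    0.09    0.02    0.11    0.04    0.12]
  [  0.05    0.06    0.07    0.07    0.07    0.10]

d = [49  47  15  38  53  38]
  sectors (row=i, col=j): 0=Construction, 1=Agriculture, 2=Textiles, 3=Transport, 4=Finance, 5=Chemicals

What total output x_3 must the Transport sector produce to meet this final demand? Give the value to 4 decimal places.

Form M = I − A:
  [  0.95   -0.07   -0.12   -0.02   -0.08   -0.05]
  [ -0.11    0.96   -0.12   -0.09   -0.02   -0.12]
  [ -0.10   -0.08    0.99   -0.13   -0.01   -0.03]
  [ -0.13   -0.09   -0.08    0.94   -0.07   -0.10]
  [ -0.03   -0.09   -0.02   -0.11    0.96   -0.12]
  [ -0.05   -0.06   -0.07   -0.07   -0.07    0.90]
Leontief inverse L = M⁻¹:
  [  1.1033    0.1183    0.1641    0.0782    0.1095    0.1058]
  [  0.1803    1.1026    0.1828    0.1564    0.0651    0.1892]
  [  0.1567    0.1263    1.0656    0.1746    0.0458    0.0866]
  [  0.2015    0.1553    0.1496    1.1306    0.1170    0.1781]
  [  0.0913    0.1416    0.0768    0.1664    1.0789    0.1889]
  [  0.1083    0.1130    0.1218    0.1292    0.1070    1.1649]
Total output x = L · d:
  x_0 = 1.1033·49 + 0.1183·47 + 0.1641·15 + 0.0782·38 + 0.1095·53 + 0.1058·38 = 74.8863
  x_1 = 0.1803·49 + 1.1026·47 + 0.1828·15 + 0.1564·38 + 0.0651·53 + 0.1892·38 = 79.9866
  x_2 = 0.1567·49 + 0.1263·47 + 1.0656·15 + 0.1746·38 + 0.0458·53 + 0.0866·38 = 41.9507
  x_3 = 0.2015·49 + 0.1553·47 + 0.1496·15 + 1.1306·38 + 0.1170·53 + 0.1781·38 = 75.3477
  x_4 = 0.0913·49 + 0.1416·47 + 0.0768·15 + 0.1664·38 + 1.0789·53 + 0.1889·38 = 82.9662
  x_5 = 0.1083·49 + 0.1130·47 + 0.1218·15 + 0.1292·38 + 0.1070·53 + 1.1649·38 = 67.2911

75.3477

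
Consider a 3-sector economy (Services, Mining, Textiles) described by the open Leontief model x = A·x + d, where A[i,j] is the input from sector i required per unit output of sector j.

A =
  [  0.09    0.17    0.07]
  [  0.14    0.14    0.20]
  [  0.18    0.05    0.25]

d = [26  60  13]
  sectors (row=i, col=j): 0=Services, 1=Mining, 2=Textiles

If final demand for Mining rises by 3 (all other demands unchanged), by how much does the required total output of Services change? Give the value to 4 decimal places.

0.7244

Form M = I − A:
  [  0.91   -0.17   -0.07]
  [ -0.14    0.86   -0.20]
  [ -0.18   -0.05    0.75]
Leontief inverse L = M⁻¹:
  [  1.1704    0.2415    0.1736]
  [  0.2599    1.2347    0.3535]
  [  0.2982    0.1403    1.3986]
Total output x = L · d:
  x_0 = 1.1704·26 + 0.2415·60 + 0.1736·13 = 47.1743
  x_1 = 0.2599·26 + 1.2347·60 + 0.3535·13 = 85.4356
  x_2 = 0.2982·26 + 0.1403·60 + 1.3986·13 = 34.3509
Δx_0 = L[0,1] · Δd_1 = 0.2415 · 3 = 0.7244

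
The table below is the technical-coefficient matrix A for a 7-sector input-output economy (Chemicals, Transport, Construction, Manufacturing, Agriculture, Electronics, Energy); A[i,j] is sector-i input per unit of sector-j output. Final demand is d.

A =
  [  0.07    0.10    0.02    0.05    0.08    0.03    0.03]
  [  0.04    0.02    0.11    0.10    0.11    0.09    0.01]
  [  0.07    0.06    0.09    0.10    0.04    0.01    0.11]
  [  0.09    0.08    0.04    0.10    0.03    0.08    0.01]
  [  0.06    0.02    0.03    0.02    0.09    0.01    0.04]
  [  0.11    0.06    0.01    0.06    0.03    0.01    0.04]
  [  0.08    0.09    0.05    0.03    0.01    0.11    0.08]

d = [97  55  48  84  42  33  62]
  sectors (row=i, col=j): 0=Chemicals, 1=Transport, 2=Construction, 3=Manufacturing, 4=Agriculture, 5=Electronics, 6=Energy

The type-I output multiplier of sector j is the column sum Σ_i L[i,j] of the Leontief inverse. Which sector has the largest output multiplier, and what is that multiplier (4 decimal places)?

Form M = I − A:
  [  0.93   -0.10   -0.02   -0.05   -0.08   -0.03   -0.03]
  [ -0.04    0.98   -0.11   -0.10   -0.11   -0.09   -0.01]
  [ -0.07   -0.06    0.91   -0.10   -0.04   -0.01   -0.11]
  [ -0.09   -0.08   -0.04    0.90   -0.03   -0.08   -0.01]
  [ -0.06   -0.02   -0.03   -0.02    0.91   -0.01   -0.04]
  [ -0.11   -0.06   -0.01   -0.06   -0.03    0.99   -0.04]
  [ -0.08   -0.09   -0.05   -0.03   -0.01   -0.11    0.92]
Leontief inverse L = M⁻¹:
  [  1.1135    0.1354    0.0525    0.0913    0.1222    0.0611    0.0530]
  [  0.0999    1.0669    0.1468    0.1534    0.1537    0.1206    0.0460]
  [  0.1302    0.1143    1.1340    0.1565    0.0837    0.0558    0.1488]
  [  0.1437    0.1250    0.0745    1.1517    0.0731    0.1142    0.0356]
  [  0.0907    0.0460    0.0500    0.0445    1.1177    0.0290    0.0598]
  [  0.1481    0.0954    0.0358    0.0954    0.0642    1.0386    0.0591]
  [  0.1371    0.1383    0.0878    0.0809    0.0524    0.1484    1.1130]
Total output x = L · d:
  x_0 = 1.1135·97 + 0.1354·55 + 0.0525·48 + 0.0913·84 + 0.1222·42 + 0.0611·33 + 0.0530·62 = 136.0810
  x_1 = 0.0999·97 + 1.0669·55 + 0.1468·48 + 0.1534·84 + 0.1537·42 + 0.1206·33 + 0.0460·62 = 101.5886
  x_2 = 0.1302·97 + 0.1143·55 + 1.1340·48 + 0.1565·84 + 0.0837·42 + 0.0558·33 + 0.1488·62 = 101.0817
  x_3 = 0.1437·97 + 0.1250·55 + 0.0745·48 + 1.1517·84 + 0.0731·42 + 0.1142·33 + 0.0356·62 = 130.1869
  x_4 = 0.0907·97 + 0.0460·55 + 0.0500·48 + 0.0445·84 + 1.1177·42 + 0.0290·33 + 0.0598·62 = 69.0696
  x_5 = 0.1481·97 + 0.0954·55 + 0.0358·48 + 0.0954·84 + 0.0642·42 + 1.0386·33 + 0.0591·62 = 69.9789
  x_6 = 0.1371·97 + 0.1383·55 + 0.0878·48 + 0.0809·84 + 0.0524·42 + 0.1484·33 + 1.1130·62 = 108.0191
Output multipliers (column sums of L):
  Chemicals: 1.8633
  Transport: 1.7213
  Construction: 1.5813
  Manufacturing: 1.7737
  Agriculture: 1.6671
  Electronics: 1.5676
  Energy: 1.5154

Chemicals (1.8633)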